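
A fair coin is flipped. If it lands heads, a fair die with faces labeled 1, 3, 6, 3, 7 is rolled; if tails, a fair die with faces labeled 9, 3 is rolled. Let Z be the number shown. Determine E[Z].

5

E[Z | heads] = (1+3+6+3+7)/5 = 4.
E[Z | tails] = (9+3)/2 = 6.
By the law of total expectation,
E[Z] = (1/2)·(4) + (1/2)·(6) = 5.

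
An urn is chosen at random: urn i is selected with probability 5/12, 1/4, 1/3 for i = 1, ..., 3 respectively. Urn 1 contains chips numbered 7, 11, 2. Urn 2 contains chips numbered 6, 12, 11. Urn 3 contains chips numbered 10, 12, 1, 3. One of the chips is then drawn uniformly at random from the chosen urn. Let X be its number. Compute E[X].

265/36

E[X | urn 1] = (7+11+2)/3 = 20/3.
E[X | urn 2] = (6+12+11)/3 = 29/3.
E[X | urn 3] = (10+12+1+3)/4 = 13/2.
E[X] = (5/12)·(20/3) + (1/4)·(29/3) + (1/3)·(13/2) = 265/36.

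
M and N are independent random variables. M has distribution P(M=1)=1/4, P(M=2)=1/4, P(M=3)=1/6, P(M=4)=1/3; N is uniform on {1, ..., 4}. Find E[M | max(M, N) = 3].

9/4

P(max(M, N) = 3) = 1/4.
Summing M·P(x,y) over outcomes with max(M, N) = 3 gives 9/16.
E[M | max(M, N) = 3] = (9/16) / (1/4) = 9/4.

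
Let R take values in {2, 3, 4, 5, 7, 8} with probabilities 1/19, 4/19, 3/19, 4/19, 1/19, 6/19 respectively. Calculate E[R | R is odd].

13/3

P(R is odd) = 9/19.
Σ over the event: 3·4/19 + 5·4/19 + 7·1/19 = 39/19.
E[R | R is odd] = (39/19) / (9/19) = 13/3.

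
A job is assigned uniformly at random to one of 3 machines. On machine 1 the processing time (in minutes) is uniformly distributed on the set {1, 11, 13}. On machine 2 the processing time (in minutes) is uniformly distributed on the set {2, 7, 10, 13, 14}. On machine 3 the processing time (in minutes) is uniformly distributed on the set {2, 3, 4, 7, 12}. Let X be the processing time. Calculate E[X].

E[X | machine 1] = (1+11+13)/3 = 25/3.
E[X | machine 2] = (2+7+10+13+14)/5 = 46/5.
E[X | machine 3] = (2+3+4+7+12)/5 = 28/5.
E[X] = (1/3)·(25/3) + (1/3)·(46/5) + (1/3)·(28/5) = 347/45.

347/45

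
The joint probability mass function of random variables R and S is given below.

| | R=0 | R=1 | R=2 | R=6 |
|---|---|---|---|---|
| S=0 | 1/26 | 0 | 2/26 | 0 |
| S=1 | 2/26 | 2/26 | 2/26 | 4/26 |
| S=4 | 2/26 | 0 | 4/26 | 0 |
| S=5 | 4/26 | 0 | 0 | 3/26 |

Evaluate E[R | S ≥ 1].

56/23

P(S ≥ 1) = 23/26.
Σ R·P over the event = 0·(2/26) + 0·(2/26) + 0·(4/26) + 1·(2/26) + 2·(2/26) + 2·(4/26) + 6·(4/26) + 6·(3/26) = 28/13.
E[R | S ≥ 1] = (28/13) / (23/26) = 56/23.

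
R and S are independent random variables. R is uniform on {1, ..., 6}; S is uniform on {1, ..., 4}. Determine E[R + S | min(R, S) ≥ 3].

Outcomes with min(R, S) ≥ 3: (3,3), (3,4), (4,3), (4,4), (5,3), (5,4), (6,3), (6,4), each with probability 1/24.
E[R + S | min(R, S) ≥ 3] = (6 + 7 + 7 + 8 + 8 + 9 + 9 + 10) / 8 = 8.

8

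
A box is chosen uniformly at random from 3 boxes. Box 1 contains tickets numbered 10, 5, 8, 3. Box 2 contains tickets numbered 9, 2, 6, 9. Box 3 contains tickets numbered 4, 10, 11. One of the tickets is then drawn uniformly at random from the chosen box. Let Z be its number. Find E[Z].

64/9

E[Z | box 1] = (10+5+8+3)/4 = 13/2.
E[Z | box 2] = (9+2+6+9)/4 = 13/2.
E[Z | box 3] = (4+10+11)/3 = 25/3.
E[Z] = (1/3)·(13/2) + (1/3)·(13/2) + (1/3)·(25/3) = 64/9.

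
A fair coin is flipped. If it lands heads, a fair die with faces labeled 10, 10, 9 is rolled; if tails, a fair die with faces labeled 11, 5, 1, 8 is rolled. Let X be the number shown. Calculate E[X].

E[X | heads] = (10+10+9)/3 = 29/3.
E[X | tails] = (11+5+1+8)/4 = 25/4.
E[X] = (1/2)·(29/3) + (1/2)·(25/4) = 191/24.

191/24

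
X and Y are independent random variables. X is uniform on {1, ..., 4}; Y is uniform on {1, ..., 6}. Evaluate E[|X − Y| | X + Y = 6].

Outcomes with X + Y = 6: (1,5), (2,4), (3,3), (4,2), each with probability 1/24.
E[|X − Y| | X + Y = 6] = (4 + 2 + 0 + 2) / 4 = 2.

2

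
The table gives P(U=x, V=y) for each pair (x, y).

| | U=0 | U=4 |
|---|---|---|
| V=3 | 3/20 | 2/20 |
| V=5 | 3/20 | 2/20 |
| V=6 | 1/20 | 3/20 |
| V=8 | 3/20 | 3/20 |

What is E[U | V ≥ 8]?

P(V ≥ 8) = 3/10.
Summing U·P(U=x,V=y) over the conditioning event gives 3/5.
E[U | V ≥ 8] = (3/5) / (3/10) = 2.

2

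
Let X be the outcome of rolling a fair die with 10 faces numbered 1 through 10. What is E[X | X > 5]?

Given X > 5, X is equally likely to be any of {6, 7, 8, 9, 10}.
E[X | X > 5] = (6 + 7 + 8 + 9 + 10) / 5 = 8.

8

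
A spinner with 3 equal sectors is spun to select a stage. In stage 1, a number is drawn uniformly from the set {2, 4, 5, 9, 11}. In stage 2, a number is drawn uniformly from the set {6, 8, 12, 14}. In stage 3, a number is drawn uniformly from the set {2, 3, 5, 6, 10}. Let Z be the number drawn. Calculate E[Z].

E[Z | stage 1] = (2+4+5+9+11)/5 = 31/5.
E[Z | stage 2] = (6+8+12+14)/4 = 10.
E[Z | stage 3] = (2+3+5+6+10)/5 = 26/5.
E[Z] = (1/3)·(31/5) + (1/3)·(10) + (1/3)·(26/5) = 107/15.

107/15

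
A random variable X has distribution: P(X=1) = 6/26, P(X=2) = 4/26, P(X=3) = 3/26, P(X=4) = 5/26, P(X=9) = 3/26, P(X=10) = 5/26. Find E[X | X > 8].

77/8

P(X > 8) = 4/13.
Σ over the event: 9·3/26 + 10·5/26 = 77/26.
E[X | X > 8] = (77/26) / (4/13) = 77/8.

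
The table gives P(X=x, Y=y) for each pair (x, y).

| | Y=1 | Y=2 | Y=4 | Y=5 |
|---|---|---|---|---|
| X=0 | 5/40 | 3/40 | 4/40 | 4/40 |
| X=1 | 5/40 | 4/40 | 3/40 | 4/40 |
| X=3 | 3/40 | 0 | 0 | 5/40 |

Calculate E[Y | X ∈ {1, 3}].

P(X ∈ {1, 3}) = 3/5.
Σ Y·P over the event = 1·(5/40) + 2·(4/40) + 4·(3/40) + 5·(4/40) + 1·(3/40) + 5·(5/40) = 73/40.
E[Y | X ∈ {1, 3}] = (73/40) / (3/5) = 73/24.

73/24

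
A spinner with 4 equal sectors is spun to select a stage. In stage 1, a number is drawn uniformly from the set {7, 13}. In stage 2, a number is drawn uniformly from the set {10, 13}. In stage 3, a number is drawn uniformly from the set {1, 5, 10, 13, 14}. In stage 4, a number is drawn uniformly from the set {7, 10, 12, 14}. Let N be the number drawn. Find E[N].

817/80

E[N | stage 1] = (7+13)/2 = 10.
E[N | stage 2] = (10+13)/2 = 23/2.
E[N | stage 3] = (1+5+10+13+14)/5 = 43/5.
E[N | stage 4] = (7+10+12+14)/4 = 43/4.
By the law of total expectation,
E[N] = (1/4)·(10) + (1/4)·(23/2) + (1/4)·(43/5) + (1/4)·(43/4) = 817/80.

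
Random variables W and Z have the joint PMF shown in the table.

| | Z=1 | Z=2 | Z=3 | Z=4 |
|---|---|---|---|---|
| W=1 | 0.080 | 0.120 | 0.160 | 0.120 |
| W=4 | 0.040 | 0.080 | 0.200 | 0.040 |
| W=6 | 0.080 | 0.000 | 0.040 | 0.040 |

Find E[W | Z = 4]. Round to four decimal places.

2.6000

P(Z = 4) = 0.200.
Σ W·P over the event = 1·(0.120) + 4·(0.040) + 6·(0.040) = 0.520.
E[W | Z = 4] = (0.520) / (0.200) = 2.6000.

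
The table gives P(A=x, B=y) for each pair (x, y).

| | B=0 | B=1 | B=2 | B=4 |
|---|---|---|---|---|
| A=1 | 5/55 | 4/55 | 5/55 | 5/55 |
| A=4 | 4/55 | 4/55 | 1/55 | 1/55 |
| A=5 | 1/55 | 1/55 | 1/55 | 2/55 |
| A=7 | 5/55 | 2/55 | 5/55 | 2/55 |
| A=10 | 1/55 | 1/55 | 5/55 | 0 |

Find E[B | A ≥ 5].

21/13

P(A ≥ 5) = 26/55.
Summing B·P(A=x,B=y) over the conditioning event gives 42/55.
E[B | A ≥ 5] = (42/55) / (26/55) = 21/13.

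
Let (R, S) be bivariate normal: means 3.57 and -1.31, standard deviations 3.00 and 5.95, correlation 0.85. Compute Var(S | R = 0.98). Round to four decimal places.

Var(S | R=x) = (1 − ρ²)·σ_S².
Var(S | R=0.98) = (5.95)²·(1 − (0.85)²) = 35.4025·0.2775 = 9.8242.

9.8242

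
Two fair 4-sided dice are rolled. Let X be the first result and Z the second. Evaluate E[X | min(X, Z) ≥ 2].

Outcomes with min(X, Z) ≥ 2: (2,2), (2,3), (2,4), (3,2), (3,3), (3,4), (4,2), (4,3), (4,4), each with probability 1/16.
E[X | min(X, Z) ≥ 2] = (2 + 2 + 2 + 3 + 3 + 3 + 4 + 4 + 4) / 9 = 3.

3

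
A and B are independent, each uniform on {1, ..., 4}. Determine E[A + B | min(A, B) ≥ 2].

6

P(min(A, B) ≥ 2) = 9/16.
Summing (A+B)·P(x,y) over outcomes with min(A, B) ≥ 2 gives 27/8.
E[A + B | min(A, B) ≥ 2] = (27/8) / (9/16) = 6.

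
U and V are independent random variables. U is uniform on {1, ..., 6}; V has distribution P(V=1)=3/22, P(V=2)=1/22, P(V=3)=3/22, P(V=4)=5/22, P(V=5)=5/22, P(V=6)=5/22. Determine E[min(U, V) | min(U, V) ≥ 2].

P(min(U, V) ≥ 2) = 95/132.
Summing min(U,V)·P(x,y) over outcomes with min(U, V) ≥ 2 gives 83/33.
E[min(U, V) | min(U, V) ≥ 2] = (83/33) / (95/132) = 332/95.

332/95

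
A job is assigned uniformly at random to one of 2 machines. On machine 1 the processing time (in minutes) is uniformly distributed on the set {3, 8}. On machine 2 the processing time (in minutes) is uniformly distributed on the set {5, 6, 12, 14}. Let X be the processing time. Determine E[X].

E[X | machine 1] = (3+8)/2 = 11/2.
E[X | machine 2] = (5+6+12+14)/4 = 37/4.
By the law of total expectation,
E[X] = (1/2)·(11/2) + (1/2)·(37/4) = 59/8.

59/8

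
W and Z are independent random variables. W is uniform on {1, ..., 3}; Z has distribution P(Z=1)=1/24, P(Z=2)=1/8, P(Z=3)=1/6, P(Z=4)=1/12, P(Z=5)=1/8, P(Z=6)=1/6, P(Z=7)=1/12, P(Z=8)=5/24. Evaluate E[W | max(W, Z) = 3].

P(max(W, Z) = 3) = 2/9.
Summing W·P(x,y) over outcomes with max(W, Z) = 3 gives 1/2.
E[W | max(W, Z) = 3] = (1/2) / (2/9) = 9/4.

9/4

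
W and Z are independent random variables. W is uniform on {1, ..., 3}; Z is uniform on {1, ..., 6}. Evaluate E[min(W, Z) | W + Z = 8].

5/2

P(W + Z = 8) = 1/9.
Summing min(W,Z)·P(x,y) over outcomes with W + Z = 8 gives 5/18.
E[min(W, Z) | W + Z = 8] = (5/18) / (1/9) = 5/2.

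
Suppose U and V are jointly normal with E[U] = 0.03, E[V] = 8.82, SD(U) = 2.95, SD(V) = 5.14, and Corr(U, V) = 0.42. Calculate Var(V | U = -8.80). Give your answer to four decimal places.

The conditional variance in a bivariate normal is σ_V²(1 − ρ²), independent of x.
Var(V | U=-8.80) = (5.14)²·(1 − (0.42)²) = 26.4196·0.8236 = 21.7592.

21.7592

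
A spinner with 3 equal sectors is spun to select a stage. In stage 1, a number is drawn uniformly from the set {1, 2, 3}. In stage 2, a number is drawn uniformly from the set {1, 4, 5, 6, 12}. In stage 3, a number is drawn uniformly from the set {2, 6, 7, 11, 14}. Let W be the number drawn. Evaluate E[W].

26/5

E[W | stage 1] = (1+2+3)/3 = 2.
E[W | stage 2] = (1+4+5+6+12)/5 = 28/5.
E[W | stage 3] = (2+6+7+11+14)/5 = 8.
By the law of total expectation,
E[W] = (1/3)·(2) + (1/3)·(28/5) + (1/3)·(8) = 26/5.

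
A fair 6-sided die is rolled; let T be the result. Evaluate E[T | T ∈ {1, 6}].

P(T ∈ {1, 6}) = 1/3.
Σ over the event: 1·1/6 + 6·1/6 = 7/6.
E[T | T ∈ {1, 6}] = (7/6) / (1/3) = 7/2.

7/2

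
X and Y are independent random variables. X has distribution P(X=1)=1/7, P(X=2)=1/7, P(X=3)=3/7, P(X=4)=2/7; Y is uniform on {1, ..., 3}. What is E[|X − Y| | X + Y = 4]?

8/5

P(X + Y = 4) = 5/21.
Summing |X−Y|·P(x,y) over outcomes with X + Y = 4 gives 8/21.
E[|X − Y| | X + Y = 4] = (8/21) / (5/21) = 8/5.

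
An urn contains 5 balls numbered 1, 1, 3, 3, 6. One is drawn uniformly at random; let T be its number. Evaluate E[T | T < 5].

P(T < 5) = 4/5.
Σ over the event: 1·2/5 + 3·2/5 = 8/5.
E[T | T < 5] = (8/5) / (4/5) = 2.

2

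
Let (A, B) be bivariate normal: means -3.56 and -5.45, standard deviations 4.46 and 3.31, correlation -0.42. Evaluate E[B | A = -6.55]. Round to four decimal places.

-4.5180

E[B | A=x] = μ_B + ρ(σ_B/σ_A)(x − μ_A) for jointly normal variables.
E[B | A=-6.55] = -5.45 + (-0.42)·(3.31/4.46)·(-6.55 − (-3.56)) = -5.45 + (-0.3117)·(-2.99) = -4.5180.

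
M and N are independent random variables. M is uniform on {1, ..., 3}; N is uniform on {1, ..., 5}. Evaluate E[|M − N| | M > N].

4/3

Outcomes with M > N: (2,1), (3,1), (3,2), each with probability 1/15.
E[|M − N| | M > N] = (1 + 2 + 1) / 3 = 4/3.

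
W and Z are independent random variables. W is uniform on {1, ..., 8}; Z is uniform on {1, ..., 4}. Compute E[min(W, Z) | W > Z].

P(W > Z) = 11/16.
Summing min(W,Z)·P(x,y) over outcomes with W > Z gives 25/16.
E[min(W, Z) | W > Z] = (25/16) / (11/16) = 25/11.

25/11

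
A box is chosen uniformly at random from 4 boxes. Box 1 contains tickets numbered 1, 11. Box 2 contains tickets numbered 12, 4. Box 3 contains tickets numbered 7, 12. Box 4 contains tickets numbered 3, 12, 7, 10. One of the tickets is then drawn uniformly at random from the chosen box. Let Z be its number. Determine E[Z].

E[Z | box 1] = (1+11)/2 = 6.
E[Z | box 2] = (12+4)/2 = 8.
E[Z | box 3] = (7+12)/2 = 19/2.
E[Z | box 4] = (3+12+7+10)/4 = 8.
E[Z] = (1/4)·(6) + (1/4)·(8) + (1/4)·(19/2) + (1/4)·(8) = 63/8.

63/8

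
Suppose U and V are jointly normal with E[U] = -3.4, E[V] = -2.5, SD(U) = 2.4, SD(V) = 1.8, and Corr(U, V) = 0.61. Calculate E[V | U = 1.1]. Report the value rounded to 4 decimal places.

The regression of V on U has slope ρ·σ_V/σ_U and passes through (μ_U, μ_V).
E[V | U=1.1] = -2.5 + (0.61)·(1.8/2.4)·(1.1 − (-3.4)) = -2.5 + (0.4575)·(4.5) = -0.4413.

-0.4413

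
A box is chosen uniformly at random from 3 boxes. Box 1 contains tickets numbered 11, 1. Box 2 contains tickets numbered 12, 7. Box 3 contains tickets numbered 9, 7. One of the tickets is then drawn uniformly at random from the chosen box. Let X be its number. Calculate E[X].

47/6

E[X | box 1] = (11+1)/2 = 6.
E[X | box 2] = (12+7)/2 = 19/2.
E[X | box 3] = (9+7)/2 = 8.
E[X] = (1/3)·(6) + (1/3)·(19/2) + (1/3)·(8) = 47/6.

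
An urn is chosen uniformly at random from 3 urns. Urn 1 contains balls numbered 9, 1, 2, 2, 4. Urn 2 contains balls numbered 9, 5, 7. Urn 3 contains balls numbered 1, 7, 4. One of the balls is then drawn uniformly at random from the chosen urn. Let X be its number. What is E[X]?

E[X | urn 1] = (9+1+2+2+4)/5 = 18/5.
E[X | urn 2] = (9+5+7)/3 = 7.
E[X | urn 3] = (1+7+4)/3 = 4.
By the law of total expectation,
E[X] = (1/3)·(18/5) + (1/3)·(7) + (1/3)·(4) = 73/15.

73/15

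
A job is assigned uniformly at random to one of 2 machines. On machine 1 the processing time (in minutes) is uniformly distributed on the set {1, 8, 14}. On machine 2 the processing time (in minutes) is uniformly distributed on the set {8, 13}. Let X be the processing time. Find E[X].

E[X | machine 1] = (1+8+14)/3 = 23/3.
E[X | machine 2] = (8+13)/2 = 21/2.
E[X] = (1/2)·(23/3) + (1/2)·(21/2) = 109/12.

109/12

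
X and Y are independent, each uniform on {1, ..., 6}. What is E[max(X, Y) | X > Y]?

P(X > Y) = 5/12.
Summing max(X,Y)·P(x,y) over outcomes with X > Y gives 35/18.
E[max(X, Y) | X > Y] = (35/18) / (5/12) = 14/3.

14/3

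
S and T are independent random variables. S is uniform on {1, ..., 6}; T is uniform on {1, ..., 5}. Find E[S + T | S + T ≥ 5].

P(S + T ≥ 5) = 4/5.
Summing (S+T)·P(x,y) over outcomes with S + T ≥ 5 gives 35/6.
E[S + T | S + T ≥ 5] = (35/6) / (4/5) = 175/24.

175/24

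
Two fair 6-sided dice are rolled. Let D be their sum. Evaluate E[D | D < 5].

P(D < 5) = 1/6.
Σ over the event: 2·1/36 + 3·1/18 + 4·1/12 = 5/9.
E[D | D < 5] = (5/9) / (1/6) = 10/3.

10/3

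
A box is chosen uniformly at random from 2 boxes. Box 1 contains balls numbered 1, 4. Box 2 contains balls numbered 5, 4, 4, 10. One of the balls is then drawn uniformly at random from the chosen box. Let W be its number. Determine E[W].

33/8

E[W | box 1] = (1+4)/2 = 5/2.
E[W | box 2] = (5+4+4+10)/4 = 23/4.
E[W] = (1/2)·(5/2) + (1/2)·(23/4) = 33/8.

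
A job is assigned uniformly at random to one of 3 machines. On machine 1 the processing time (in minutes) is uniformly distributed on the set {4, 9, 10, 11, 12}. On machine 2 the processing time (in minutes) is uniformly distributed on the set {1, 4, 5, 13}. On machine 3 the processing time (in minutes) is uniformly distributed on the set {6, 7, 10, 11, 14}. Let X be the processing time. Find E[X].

491/60

E[X | machine 1] = (4+9+10+11+12)/5 = 46/5.
E[X | machine 2] = (1+4+5+13)/4 = 23/4.
E[X | machine 3] = (6+7+10+11+14)/5 = 48/5.
By the law of total expectation,
E[X] = (1/3)·(46/5) + (1/3)·(23/4) + (1/3)·(48/5) = 491/60.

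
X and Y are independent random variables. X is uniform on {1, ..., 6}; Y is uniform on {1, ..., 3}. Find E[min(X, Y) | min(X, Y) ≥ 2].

Outcomes with min(X, Y) ≥ 2: (2,2), (2,3), (3,2), (3,3), (4,2), (4,3), (5,2), (5,3), (6,2), (6,3), each with probability 1/18.
E[min(X, Y) | min(X, Y) ≥ 2] = (2 + 2 + 2 + 3 + 2 + 3 + 2 + 3 + 2 + 3) / 10 = 12/5.

12/5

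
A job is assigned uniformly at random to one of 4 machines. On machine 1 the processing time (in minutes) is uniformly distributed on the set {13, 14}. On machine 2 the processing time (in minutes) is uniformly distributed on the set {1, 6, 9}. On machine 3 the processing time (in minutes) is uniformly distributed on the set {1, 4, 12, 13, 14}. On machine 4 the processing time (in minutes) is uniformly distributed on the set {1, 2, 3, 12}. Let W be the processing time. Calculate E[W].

241/30

E[W | machine 1] = (13+14)/2 = 27/2.
E[W | machine 2] = (1+6+9)/3 = 16/3.
E[W | machine 3] = (1+4+12+13+14)/5 = 44/5.
E[W | machine 4] = (1+2+3+12)/4 = 9/2.
By the law of total expectation,
E[W] = (1/4)·(27/2) + (1/4)·(16/3) + (1/4)·(44/5) + (1/4)·(9/2) = 241/30.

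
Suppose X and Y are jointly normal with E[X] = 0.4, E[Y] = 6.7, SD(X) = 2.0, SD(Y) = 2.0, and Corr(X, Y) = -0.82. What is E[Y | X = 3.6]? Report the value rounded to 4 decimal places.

4.0760

The regression of Y on X has slope ρ·σ_Y/σ_X and passes through (μ_X, μ_Y).
E[Y | X=3.6] = 6.7 + (-0.82)·(2.0/2.0)·(3.6 − (0.4)) = 6.7 + (-0.82)·(3.2) = 4.0760.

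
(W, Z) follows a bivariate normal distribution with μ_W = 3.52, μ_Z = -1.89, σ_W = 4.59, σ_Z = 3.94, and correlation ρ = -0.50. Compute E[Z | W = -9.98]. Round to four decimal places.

The regression of Z on W has slope ρ·σ_Z/σ_W and passes through (μ_W, μ_Z).
E[Z | W=-9.98] = -1.89 + (-0.50)·(3.94/4.59)·(-9.98 − (3.52)) = -1.89 + (-0.42919)·(-13.5) = 3.9041.

3.9041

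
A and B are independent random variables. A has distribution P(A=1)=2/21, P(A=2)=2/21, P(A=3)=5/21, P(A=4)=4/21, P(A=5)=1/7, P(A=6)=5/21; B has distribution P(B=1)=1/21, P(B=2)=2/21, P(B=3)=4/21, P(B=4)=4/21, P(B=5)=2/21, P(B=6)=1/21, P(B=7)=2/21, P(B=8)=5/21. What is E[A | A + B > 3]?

1712/433

P(A + B > 3) = 433/441.
Summing A·P(x,y) over outcomes with A + B > 3 gives 1712/441.
E[A | A + B > 3] = (1712/441) / (433/441) = 1712/433.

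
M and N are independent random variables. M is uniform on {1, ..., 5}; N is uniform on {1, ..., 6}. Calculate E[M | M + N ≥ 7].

11/3

P(M + N ≥ 7) = 1/2.
Summing M·P(x,y) over outcomes with M + N ≥ 7 gives 11/6.
E[M | M + N ≥ 7] = (11/6) / (1/2) = 11/3.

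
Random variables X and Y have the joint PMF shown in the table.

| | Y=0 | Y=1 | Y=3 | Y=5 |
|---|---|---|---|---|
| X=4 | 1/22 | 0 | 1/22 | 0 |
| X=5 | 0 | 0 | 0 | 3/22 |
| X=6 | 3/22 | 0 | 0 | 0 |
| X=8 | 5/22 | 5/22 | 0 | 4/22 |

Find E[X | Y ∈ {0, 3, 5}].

113/17

P(Y ∈ {0, 3, 5}) = 17/22.
Σ X·P over the event = 4·(1/22) + 4·(1/22) + 5·(3/22) + 6·(3/22) + 8·(5/22) + 8·(4/22) = 113/22.
E[X | Y ∈ {0, 3, 5}] = (113/22) / (17/22) = 113/17.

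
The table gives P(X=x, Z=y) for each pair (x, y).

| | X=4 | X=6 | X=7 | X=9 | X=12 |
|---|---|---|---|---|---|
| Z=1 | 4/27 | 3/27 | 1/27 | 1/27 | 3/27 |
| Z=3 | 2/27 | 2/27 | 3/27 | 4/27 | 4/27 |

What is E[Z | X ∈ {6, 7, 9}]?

16/7

P(X ∈ {6, 7, 9}) = 14/27.
Σ Z·P over the event = 1·(3/27) + 3·(2/27) + 1·(1/27) + 3·(3/27) + 1·(1/27) + 3·(4/27) = 32/27.
E[Z | X ∈ {6, 7, 9}] = (32/27) / (14/27) = 16/7.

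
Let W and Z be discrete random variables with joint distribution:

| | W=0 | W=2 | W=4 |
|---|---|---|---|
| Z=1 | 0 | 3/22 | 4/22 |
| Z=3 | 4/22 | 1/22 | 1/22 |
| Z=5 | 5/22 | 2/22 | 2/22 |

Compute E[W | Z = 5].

P(Z = 5) = 9/22.
Σ W·P over the event = 0·(5/22) + 2·(2/22) + 4·(2/22) = 6/11.
E[W | Z = 5] = (6/11) / (9/22) = 4/3.

4/3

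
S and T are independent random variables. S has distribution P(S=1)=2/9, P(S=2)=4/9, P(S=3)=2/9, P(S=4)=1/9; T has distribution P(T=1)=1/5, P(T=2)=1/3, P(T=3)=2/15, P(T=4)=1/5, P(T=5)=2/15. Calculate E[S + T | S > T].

169/38

P(S > T) = 38/135.
Summing (S+T)·P(x,y) over outcomes with S > T gives 169/135.
E[S + T | S > T] = (169/135) / (38/135) = 169/38.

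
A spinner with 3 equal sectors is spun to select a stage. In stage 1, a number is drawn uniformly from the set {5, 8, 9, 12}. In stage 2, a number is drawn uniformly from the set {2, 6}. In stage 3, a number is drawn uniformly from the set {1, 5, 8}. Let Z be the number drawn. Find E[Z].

103/18

E[Z | stage 1] = (5+8+9+12)/4 = 17/2.
E[Z | stage 2] = (2+6)/2 = 4.
E[Z | stage 3] = (1+5+8)/3 = 14/3.
By the law of total expectation,
E[Z] = (1/3)·(17/2) + (1/3)·(4) + (1/3)·(14/3) = 103/18.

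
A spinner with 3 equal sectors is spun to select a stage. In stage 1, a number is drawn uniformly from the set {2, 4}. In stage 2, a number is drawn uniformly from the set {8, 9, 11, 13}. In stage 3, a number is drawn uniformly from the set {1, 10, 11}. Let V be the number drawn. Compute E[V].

E[V | stage 1] = (2+4)/2 = 3.
E[V | stage 2] = (8+9+11+13)/4 = 41/4.
E[V | stage 3] = (1+10+11)/3 = 22/3.
E[V] = (1/3)·(3) + (1/3)·(41/4) + (1/3)·(22/3) = 247/36.

247/36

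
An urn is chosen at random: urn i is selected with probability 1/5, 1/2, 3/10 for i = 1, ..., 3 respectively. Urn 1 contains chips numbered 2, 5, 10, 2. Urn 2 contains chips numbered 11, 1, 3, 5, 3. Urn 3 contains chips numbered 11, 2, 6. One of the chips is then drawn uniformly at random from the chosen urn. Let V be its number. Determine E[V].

103/20

E[V | urn 1] = (2+5+10+2)/4 = 19/4.
E[V | urn 2] = (11+1+3+5+3)/5 = 23/5.
E[V | urn 3] = (11+2+6)/3 = 19/3.
E[V] = (1/5)·(19/4) + (1/2)·(23/5) + (3/10)·(19/3) = 103/20.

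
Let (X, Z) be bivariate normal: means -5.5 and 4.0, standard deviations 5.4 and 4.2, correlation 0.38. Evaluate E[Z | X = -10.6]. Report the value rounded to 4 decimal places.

2.4927

E[Z | X=x] = μ_Z + ρ(σ_Z/σ_X)(x − μ_X) for jointly normal variables.
E[Z | X=-10.6] = 4.0 + (0.38)·(4.2/5.4)·(-10.6 − (-5.5)) = 4.0 + (0.295556)·(-5.1) = 2.4927.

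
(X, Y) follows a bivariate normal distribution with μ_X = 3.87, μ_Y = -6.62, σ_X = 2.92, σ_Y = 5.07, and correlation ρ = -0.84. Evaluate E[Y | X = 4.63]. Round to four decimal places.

E[Y | X=x] = μ_Y + ρ(σ_Y/σ_X)(x − μ_X) for jointly normal variables.
E[Y | X=4.63] = -6.62 + (-0.84)·(5.07/2.92)·(4.63 − (3.87)) = -6.62 + (-1.4585)·(0.76) = -7.7285.

-7.7285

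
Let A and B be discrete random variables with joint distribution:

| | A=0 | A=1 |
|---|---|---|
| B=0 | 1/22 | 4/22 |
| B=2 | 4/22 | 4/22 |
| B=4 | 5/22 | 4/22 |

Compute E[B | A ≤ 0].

14/5

P(A ≤ 0) = 5/11.
Σ B·P over the event = 0·(1/22) + 2·(4/22) + 4·(5/22) = 14/11.
E[B | A ≤ 0] = (14/11) / (5/11) = 14/5.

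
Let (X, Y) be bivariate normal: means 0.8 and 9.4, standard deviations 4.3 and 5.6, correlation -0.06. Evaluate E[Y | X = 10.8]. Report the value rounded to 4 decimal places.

The regression of Y on X has slope ρ·σ_Y/σ_X and passes through (μ_X, μ_Y).
E[Y | X=10.8] = 9.4 + (-0.06)·(5.6/4.3)·(10.8 − (0.8)) = 9.4 + (-0.07814)·(10) = 8.6186.

8.6186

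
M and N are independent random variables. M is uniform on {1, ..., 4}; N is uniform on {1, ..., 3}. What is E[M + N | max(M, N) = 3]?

24/5

Outcomes with max(M, N) = 3: (1,3), (2,3), (3,1), (3,2), (3,3), each with probability 1/12.
E[M + N | max(M, N) = 3] = (4 + 5 + 4 + 5 + 6) / 5 = 24/5.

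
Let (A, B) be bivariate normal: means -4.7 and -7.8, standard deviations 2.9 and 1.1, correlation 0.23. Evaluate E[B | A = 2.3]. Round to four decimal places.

The regression of B on A has slope ρ·σ_B/σ_A and passes through (μ_A, μ_B).
E[B | A=2.3] = -7.8 + (0.23)·(1.1/2.9)·(2.3 − (-4.7)) = -7.8 + (0.087241)·(7) = -7.1893.

-7.1893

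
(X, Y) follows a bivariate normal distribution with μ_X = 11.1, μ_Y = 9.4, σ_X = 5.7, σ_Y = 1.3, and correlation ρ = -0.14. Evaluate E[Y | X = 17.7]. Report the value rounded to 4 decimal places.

9.1893

For a bivariate normal, E[Y | X=x] = μ_Y + ρ·(σ_Y/σ_X)·(x − μ_X).
E[Y | X=17.7] = 9.4 + (-0.14)·(1.3/5.7)·(17.7 − (11.1)) = 9.4 + (-0.03193)·(6.6) = 9.1893.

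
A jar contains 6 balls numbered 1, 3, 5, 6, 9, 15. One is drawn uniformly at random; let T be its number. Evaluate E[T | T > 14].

15

P(T > 14) = 1/6.
Σ over the event: 15·1/6 = 5/2.
E[T | T > 14] = (5/2) / (1/6) = 15.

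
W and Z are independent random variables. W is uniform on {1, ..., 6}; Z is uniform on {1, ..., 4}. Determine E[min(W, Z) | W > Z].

15/7

P(W > Z) = 7/12.
Summing min(W,Z)·P(x,y) over outcomes with W > Z gives 5/4.
E[min(W, Z) | W > Z] = (5/4) / (7/12) = 15/7.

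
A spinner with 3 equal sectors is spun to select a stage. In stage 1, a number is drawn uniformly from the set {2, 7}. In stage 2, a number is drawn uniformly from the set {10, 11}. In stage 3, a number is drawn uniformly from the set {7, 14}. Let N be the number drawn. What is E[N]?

E[N | stage 1] = (2+7)/2 = 9/2.
E[N | stage 2] = (10+11)/2 = 21/2.
E[N | stage 3] = (7+14)/2 = 21/2.
By the law of total expectation,
E[N] = (1/3)·(9/2) + (1/3)·(21/2) + (1/3)·(21/2) = 17/2.

17/2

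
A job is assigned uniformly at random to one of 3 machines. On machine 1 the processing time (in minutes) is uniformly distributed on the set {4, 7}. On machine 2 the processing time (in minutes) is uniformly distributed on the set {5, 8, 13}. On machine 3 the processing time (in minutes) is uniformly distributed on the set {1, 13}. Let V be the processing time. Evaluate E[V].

127/18

E[V | machine 1] = (4+7)/2 = 11/2.
E[V | machine 2] = (5+8+13)/3 = 26/3.
E[V | machine 3] = (1+13)/2 = 7.
By the law of total expectation,
E[V] = (1/3)·(11/2) + (1/3)·(26/3) + (1/3)·(7) = 127/18.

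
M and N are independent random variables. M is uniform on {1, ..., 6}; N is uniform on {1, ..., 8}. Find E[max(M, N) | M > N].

14/3

P(M > N) = 5/16.
Summing max(M,N)·P(x,y) over outcomes with M > N gives 35/24.
E[max(M, N) | M > N] = (35/24) / (5/16) = 14/3.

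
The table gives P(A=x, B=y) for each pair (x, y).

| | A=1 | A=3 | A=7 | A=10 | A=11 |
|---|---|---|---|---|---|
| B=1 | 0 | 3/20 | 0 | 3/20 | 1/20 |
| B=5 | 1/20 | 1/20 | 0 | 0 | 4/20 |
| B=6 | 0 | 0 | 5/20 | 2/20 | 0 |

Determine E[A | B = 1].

P(B = 1) = 7/20.
Σ A·P over the event = 3·(3/20) + 10·(3/20) + 11·(1/20) = 5/2.
E[A | B = 1] = (5/2) / (7/20) = 50/7.

50/7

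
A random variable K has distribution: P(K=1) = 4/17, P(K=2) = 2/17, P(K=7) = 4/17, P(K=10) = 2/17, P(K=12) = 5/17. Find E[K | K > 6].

108/11

P(K > 6) = 11/17.
Σ over the event: 7·4/17 + 10·2/17 + 12·5/17 = 108/17.
E[K | K > 6] = (108/17) / (11/17) = 108/11.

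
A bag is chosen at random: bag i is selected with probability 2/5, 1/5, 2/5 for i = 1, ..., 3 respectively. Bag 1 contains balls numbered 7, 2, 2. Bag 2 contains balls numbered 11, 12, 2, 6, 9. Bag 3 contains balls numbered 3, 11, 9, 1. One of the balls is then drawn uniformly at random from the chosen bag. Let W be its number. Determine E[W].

82/15

E[W | bag 1] = (7+2+2)/3 = 11/3.
E[W | bag 2] = (11+12+2+6+9)/5 = 8.
E[W | bag 3] = (3+11+9+1)/4 = 6.
By the law of total expectation,
E[W] = (2/5)·(11/3) + (1/5)·(8) + (2/5)·(6) = 82/15.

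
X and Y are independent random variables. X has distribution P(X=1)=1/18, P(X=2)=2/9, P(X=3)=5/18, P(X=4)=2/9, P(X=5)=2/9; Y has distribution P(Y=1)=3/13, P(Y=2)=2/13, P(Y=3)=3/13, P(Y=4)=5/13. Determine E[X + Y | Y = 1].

P(Y = 1) = 3/13.
Summing (X+Y)·P(x,y) over outcomes with Y = 1 gives 1.
E[X + Y | Y = 1] = (1) / (3/13) = 13/3.

13/3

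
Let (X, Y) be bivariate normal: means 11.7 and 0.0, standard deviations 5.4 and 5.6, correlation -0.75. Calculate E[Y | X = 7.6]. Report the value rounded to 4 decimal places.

3.1889

E[Y | X=x] = μ_Y + ρ(σ_Y/σ_X)(x − μ_X) for jointly normal variables.
E[Y | X=7.6] = 0.0 + (-0.75)·(5.6/5.4)·(7.6 − (11.7)) = 0.0 + (-0.77778)·(-4.1) = 3.1889.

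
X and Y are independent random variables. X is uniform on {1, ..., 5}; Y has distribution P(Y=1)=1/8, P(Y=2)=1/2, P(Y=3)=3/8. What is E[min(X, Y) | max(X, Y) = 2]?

13/9

P(max(X, Y) = 2) = 9/40.
Summing min(X,Y)·P(x,y) over outcomes with max(X, Y) = 2 gives 13/40.
E[min(X, Y) | max(X, Y) = 2] = (13/40) / (9/40) = 13/9.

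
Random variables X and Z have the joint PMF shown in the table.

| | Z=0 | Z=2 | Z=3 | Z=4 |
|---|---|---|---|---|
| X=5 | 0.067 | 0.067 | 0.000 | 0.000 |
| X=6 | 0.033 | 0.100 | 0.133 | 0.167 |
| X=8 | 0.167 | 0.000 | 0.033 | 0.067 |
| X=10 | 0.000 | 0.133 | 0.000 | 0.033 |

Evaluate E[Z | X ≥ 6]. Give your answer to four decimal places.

2.3464

P(X ≥ 6) = 0.866.
Summing Z·P(X=x,Z=y) over the conditioning event gives 2.032.
E[Z | X ≥ 6] = (2.032) / (0.866) = 2.3464.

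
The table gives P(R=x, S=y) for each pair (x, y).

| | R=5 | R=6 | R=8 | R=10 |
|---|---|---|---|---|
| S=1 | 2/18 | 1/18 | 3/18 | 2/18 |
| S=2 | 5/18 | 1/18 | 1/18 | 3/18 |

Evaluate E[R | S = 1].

15/2

P(S = 1) = 4/9.
Σ R·P over the event = 5·(2/18) + 6·(1/18) + 8·(3/18) + 10·(2/18) = 10/3.
E[R | S = 1] = (10/3) / (4/9) = 15/2.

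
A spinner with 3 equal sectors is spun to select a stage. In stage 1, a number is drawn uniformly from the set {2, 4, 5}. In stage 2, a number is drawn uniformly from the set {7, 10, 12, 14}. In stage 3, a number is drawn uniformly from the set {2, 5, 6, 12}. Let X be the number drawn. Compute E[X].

E[X | stage 1] = (2+4+5)/3 = 11/3.
E[X | stage 2] = (7+10+12+14)/4 = 43/4.
E[X | stage 3] = (2+5+6+12)/4 = 25/4.
E[X] = (1/3)·(11/3) + (1/3)·(43/4) + (1/3)·(25/4) = 62/9.

62/9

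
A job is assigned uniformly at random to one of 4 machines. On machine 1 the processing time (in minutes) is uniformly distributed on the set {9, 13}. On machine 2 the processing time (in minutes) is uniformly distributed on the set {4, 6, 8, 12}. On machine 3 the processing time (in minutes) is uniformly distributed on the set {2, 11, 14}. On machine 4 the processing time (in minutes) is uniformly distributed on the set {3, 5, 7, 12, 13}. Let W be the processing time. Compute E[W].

71/8

E[W | machine 1] = (9+13)/2 = 11.
E[W | machine 2] = (4+6+8+12)/4 = 15/2.
E[W | machine 3] = (2+11+14)/3 = 9.
E[W | machine 4] = (3+5+7+12+13)/5 = 8.
By the law of total expectation,
E[W] = (1/4)·(11) + (1/4)·(15/2) + (1/4)·(9) + (1/4)·(8) = 71/8.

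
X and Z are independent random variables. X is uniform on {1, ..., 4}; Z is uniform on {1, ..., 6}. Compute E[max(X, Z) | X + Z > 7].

16/3

Outcomes with X + Z > 7: (2,6), (3,5), (3,6), (4,4), (4,5), (4,6), each with probability 1/24.
E[max(X, Z) | X + Z > 7] = (6 + 5 + 6 + 4 + 5 + 6) / 6 = 16/3.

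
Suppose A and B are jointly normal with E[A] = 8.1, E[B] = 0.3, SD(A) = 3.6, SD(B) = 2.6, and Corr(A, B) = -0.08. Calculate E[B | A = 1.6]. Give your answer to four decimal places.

For a bivariate normal, E[B | A=x] = μ_B + ρ·(σ_B/σ_A)·(x − μ_A).
E[B | A=1.6] = 0.3 + (-0.08)·(2.6/3.6)·(1.6 − (8.1)) = 0.3 + (-0.057778)·(-6.5) = 0.6756.

0.6756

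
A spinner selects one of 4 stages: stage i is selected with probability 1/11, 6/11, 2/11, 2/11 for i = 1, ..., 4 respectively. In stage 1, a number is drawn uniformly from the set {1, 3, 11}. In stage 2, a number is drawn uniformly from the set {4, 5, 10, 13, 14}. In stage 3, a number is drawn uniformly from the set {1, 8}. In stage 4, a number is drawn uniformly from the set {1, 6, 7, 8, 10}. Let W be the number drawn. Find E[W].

E[W | stage 1] = (1+3+11)/3 = 5.
E[W | stage 2] = (4+5+10+13+14)/5 = 46/5.
E[W | stage 3] = (1+8)/2 = 9/2.
E[W | stage 4] = (1+6+7+8+10)/5 = 32/5.
By the law of total expectation,
E[W] = (1/11)·(5) + (6/11)·(46/5) + (2/11)·(9/2) + (2/11)·(32/5) = 82/11.

82/11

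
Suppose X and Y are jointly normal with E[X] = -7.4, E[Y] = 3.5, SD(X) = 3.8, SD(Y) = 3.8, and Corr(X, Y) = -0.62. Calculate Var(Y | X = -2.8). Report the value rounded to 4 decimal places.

Var(Y | X=x) = (1 − ρ²)·σ_Y².
Var(Y | X=-2.8) = (3.8)²·(1 − (-0.62)²) = 14.44·0.6156 = 8.8893.

8.8893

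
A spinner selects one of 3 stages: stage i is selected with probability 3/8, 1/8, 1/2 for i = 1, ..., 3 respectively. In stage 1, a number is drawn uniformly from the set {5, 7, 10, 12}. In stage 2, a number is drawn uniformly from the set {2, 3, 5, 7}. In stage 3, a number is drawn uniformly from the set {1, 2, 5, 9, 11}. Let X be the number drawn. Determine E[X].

E[X | stage 1] = (5+7+10+12)/4 = 17/2.
E[X | stage 2] = (2+3+5+7)/4 = 17/4.
E[X | stage 3] = (1+2+5+9+11)/5 = 28/5.
By the law of total expectation,
E[X] = (3/8)·(17/2) + (1/8)·(17/4) + (1/2)·(28/5) = 1043/160.

1043/160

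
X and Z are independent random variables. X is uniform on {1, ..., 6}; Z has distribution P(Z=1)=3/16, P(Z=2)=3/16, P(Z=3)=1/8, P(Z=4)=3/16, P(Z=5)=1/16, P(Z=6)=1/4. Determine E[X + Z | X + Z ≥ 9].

P(X + Z ≥ 9) = 9/32.
Summing (X+Z)·P(x,y) over outcomes with X + Z ≥ 9 gives 91/32.
E[X + Z | X + Z ≥ 9] = (91/32) / (9/32) = 91/9.

91/9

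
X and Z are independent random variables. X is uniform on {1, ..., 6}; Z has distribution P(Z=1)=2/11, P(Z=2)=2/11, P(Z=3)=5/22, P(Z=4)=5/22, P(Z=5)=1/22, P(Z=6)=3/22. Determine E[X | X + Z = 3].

3/2

P(X + Z = 3) = 2/33.
Summing X·P(x,y) over outcomes with X + Z = 3 gives 1/11.
E[X | X + Z = 3] = (1/11) / (2/33) = 3/2.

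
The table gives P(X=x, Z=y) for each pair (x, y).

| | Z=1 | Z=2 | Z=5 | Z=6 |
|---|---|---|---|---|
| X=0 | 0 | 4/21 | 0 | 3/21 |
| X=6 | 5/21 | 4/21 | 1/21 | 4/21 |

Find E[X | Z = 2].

P(Z = 2) = 8/21.
Σ X·P over the event = 0·(4/21) + 6·(4/21) = 8/7.
E[X | Z = 2] = (8/7) / (8/21) = 3.

3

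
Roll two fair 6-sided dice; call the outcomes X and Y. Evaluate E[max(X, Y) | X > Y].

14/3

P(X > Y) = 5/12.
Summing max(X,Y)·P(x,y) over outcomes with X > Y gives 35/18.
E[max(X, Y) | X > Y] = (35/18) / (5/12) = 14/3.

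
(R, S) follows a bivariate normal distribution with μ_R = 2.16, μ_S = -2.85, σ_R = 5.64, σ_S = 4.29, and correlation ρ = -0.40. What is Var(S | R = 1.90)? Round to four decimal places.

15.4594

Var(S | R=x) = (1 − ρ²)·σ_S².
Var(S | R=1.90) = (4.29)²·(1 − (-0.40)²) = 18.4041·0.84 = 15.4594.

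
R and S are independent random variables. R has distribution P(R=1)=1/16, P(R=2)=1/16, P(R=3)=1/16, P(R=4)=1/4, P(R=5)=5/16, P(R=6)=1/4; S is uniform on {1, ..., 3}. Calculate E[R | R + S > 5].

P(R + S > 5) = 3/4.
Summing R·P(x,y) over outcomes with R + S > 5 gives 91/24.
E[R | R + S > 5] = (91/24) / (3/4) = 91/18.

91/18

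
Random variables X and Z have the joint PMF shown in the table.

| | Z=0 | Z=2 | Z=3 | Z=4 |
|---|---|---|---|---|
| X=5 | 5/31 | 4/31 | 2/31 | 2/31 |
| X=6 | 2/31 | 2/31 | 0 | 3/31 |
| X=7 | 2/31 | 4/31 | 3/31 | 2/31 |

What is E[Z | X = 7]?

25/11

P(X = 7) = 11/31.
Σ Z·P over the event = 0·(2/31) + 2·(4/31) + 3·(3/31) + 4·(2/31) = 25/31.
E[Z | X = 7] = (25/31) / (11/31) = 25/11.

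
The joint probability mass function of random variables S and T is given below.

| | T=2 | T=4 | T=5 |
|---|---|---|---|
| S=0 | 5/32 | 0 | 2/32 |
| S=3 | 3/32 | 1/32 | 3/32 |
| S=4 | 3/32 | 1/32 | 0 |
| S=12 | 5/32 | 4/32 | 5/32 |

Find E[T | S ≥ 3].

86/25

P(S ≥ 3) = 25/32.
Σ T·P over the event = 2·(3/32) + 4·(1/32) + 5·(3/32) + 2·(3/32) + 4·(1/32) + 2·(5/32) + 4·(4/32) + 5·(5/32) = 43/16.
E[T | S ≥ 3] = (43/16) / (25/32) = 86/25.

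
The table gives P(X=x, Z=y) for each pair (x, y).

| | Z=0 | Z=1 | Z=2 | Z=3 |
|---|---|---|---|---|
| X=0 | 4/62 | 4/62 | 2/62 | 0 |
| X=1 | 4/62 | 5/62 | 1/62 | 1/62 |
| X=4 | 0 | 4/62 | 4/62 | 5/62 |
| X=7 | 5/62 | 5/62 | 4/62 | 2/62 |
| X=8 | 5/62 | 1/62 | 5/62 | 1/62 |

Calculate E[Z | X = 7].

P(X = 7) = 8/31.
Summing Z·P(X=x,Z=y) over the conditioning event gives 19/62.
E[Z | X = 7] = (19/62) / (8/31) = 19/16.

19/16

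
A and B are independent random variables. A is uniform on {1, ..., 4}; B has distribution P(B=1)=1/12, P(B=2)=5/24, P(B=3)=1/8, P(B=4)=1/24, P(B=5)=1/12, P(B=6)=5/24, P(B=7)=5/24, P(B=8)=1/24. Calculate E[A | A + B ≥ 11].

P(A + B ≥ 11) = 7/96.
Summing A·P(x,y) over outcomes with A + B ≥ 11 gives 9/32.
E[A | A + B ≥ 11] = (9/32) / (7/96) = 27/7.

27/7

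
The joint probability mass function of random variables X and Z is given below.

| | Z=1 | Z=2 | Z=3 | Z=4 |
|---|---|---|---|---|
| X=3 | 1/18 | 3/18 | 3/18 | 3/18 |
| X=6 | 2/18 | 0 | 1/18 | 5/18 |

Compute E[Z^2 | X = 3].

44/5

P(X = 3) = 5/9.
Σ Z^2·P over the event = 1·(1/18) + 4·(3/18) + 9·(3/18) + 16·(3/18) = 44/9.
E[Z^2 | X = 3] = (44/9) / (5/9) = 44/5.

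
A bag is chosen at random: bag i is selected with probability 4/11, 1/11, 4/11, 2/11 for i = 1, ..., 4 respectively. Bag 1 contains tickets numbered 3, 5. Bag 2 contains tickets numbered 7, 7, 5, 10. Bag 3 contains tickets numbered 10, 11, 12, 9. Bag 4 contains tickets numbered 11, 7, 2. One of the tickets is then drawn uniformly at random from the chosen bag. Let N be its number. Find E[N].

E[N | bag 1] = (3+5)/2 = 4.
E[N | bag 2] = (7+7+5+10)/4 = 29/4.
E[N | bag 3] = (10+11+12+9)/4 = 21/2.
E[N | bag 4] = (11+7+2)/3 = 20/3.
E[N] = (4/11)·(4) + (1/11)·(29/4) + (4/11)·(21/2) + (2/11)·(20/3) = 943/132.

943/132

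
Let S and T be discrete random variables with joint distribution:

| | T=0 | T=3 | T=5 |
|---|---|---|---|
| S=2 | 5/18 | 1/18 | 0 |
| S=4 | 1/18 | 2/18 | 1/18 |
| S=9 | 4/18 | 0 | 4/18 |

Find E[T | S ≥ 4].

P(S ≥ 4) = 2/3.
Σ T·P over the event = 0·(1/18) + 3·(2/18) + 5·(1/18) + 0·(4/18) + 5·(4/18) = 31/18.
E[T | S ≥ 4] = (31/18) / (2/3) = 31/12.

31/12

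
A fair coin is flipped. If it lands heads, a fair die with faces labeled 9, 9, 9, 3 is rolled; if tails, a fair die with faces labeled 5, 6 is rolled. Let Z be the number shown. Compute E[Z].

13/2

E[Z | heads] = (9+9+9+3)/4 = 15/2.
E[Z | tails] = (5+6)/2 = 11/2.
E[Z] = (1/2)·(15/2) + (1/2)·(11/2) = 13/2.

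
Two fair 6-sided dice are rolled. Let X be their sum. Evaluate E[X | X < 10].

P(X < 10) = 5/6.
Σ over the event: 2·1/36 + 3·1/18 + 4·1/12 + 5·1/9 + 6·5/36 + 7·1/6 + 8·5/36 + 9·1/9 = 47/9.
E[X | X < 10] = (47/9) / (5/6) = 94/15.

94/15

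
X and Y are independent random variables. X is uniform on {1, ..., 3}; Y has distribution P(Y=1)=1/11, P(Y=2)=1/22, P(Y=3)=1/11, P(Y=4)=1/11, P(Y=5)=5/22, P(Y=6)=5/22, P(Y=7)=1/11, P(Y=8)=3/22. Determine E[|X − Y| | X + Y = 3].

P(X + Y = 3) = 1/22.
Summing |X−Y|·P(x,y) over outcomes with X + Y = 3 gives 1/22.
E[|X − Y| | X + Y = 3] = (1/22) / (1/22) = 1.

1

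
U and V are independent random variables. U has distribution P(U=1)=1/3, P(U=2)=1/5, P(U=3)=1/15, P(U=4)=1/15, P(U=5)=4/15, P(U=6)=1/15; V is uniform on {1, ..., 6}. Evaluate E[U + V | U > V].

P(U > V) = 29/90.
Summing (U+V)·P(x,y) over outcomes with U > V gives 67/30.
E[U + V | U > V] = (67/30) / (29/90) = 201/29.

201/29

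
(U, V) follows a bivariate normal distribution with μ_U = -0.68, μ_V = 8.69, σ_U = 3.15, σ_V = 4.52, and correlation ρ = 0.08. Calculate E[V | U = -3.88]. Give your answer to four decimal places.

8.3227

E[V | U=x] = μ_V + ρ(σ_V/σ_U)(x − μ_U) for jointly normal variables.
E[V | U=-3.88] = 8.69 + (0.08)·(4.52/3.15)·(-3.88 − (-0.68)) = 8.69 + (0.11479)·(-3.2) = 8.3227.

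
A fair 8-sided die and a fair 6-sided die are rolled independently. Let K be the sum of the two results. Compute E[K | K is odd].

P(K is odd) = 1/2.
Σ over the event: 3·1/24 + 5·1/12 + 7·1/8 + 9·1/8 + 11·1/12 + 13·1/24 = 4.
E[K | K is odd] = (4) / (1/2) = 8.

8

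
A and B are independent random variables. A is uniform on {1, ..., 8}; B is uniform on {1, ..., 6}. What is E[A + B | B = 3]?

15/2

P(B = 3) = 1/6.
Summing (A+B)·P(x,y) over outcomes with B = 3 gives 5/4.
E[A + B | B = 3] = (5/4) / (1/6) = 15/2.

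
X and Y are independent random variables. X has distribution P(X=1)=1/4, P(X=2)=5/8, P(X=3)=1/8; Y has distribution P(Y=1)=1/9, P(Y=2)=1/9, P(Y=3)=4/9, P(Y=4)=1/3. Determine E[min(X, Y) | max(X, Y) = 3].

63/34

P(max(X, Y) = 3) = 17/36.
Summing min(X,Y)·P(x,y) over outcomes with max(X, Y) = 3 gives 7/8.
E[min(X, Y) | max(X, Y) = 3] = (7/8) / (17/36) = 63/34.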